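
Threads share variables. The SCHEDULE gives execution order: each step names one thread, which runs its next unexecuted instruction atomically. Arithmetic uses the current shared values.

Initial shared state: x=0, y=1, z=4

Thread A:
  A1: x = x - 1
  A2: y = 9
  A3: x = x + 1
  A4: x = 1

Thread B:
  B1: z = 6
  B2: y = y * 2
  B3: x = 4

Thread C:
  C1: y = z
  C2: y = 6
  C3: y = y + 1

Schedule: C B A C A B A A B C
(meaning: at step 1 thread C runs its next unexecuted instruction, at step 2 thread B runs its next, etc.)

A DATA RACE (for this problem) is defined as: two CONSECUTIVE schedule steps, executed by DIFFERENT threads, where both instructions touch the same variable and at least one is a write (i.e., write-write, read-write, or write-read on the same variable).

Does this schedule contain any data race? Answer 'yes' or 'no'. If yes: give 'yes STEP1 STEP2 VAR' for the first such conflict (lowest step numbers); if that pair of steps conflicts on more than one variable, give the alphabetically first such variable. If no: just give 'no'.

Answer: yes 1 2 z

Derivation:
Steps 1,2: C(y = z) vs B(z = 6). RACE on z (R-W).
Steps 2,3: B(r=-,w=z) vs A(r=x,w=x). No conflict.
Steps 3,4: A(r=x,w=x) vs C(r=-,w=y). No conflict.
Steps 4,5: C(y = 6) vs A(y = 9). RACE on y (W-W).
Steps 5,6: A(y = 9) vs B(y = y * 2). RACE on y (W-W).
Steps 6,7: B(r=y,w=y) vs A(r=x,w=x). No conflict.
Steps 7,8: same thread (A). No race.
Steps 8,9: A(x = 1) vs B(x = 4). RACE on x (W-W).
Steps 9,10: B(r=-,w=x) vs C(r=y,w=y). No conflict.
First conflict at steps 1,2.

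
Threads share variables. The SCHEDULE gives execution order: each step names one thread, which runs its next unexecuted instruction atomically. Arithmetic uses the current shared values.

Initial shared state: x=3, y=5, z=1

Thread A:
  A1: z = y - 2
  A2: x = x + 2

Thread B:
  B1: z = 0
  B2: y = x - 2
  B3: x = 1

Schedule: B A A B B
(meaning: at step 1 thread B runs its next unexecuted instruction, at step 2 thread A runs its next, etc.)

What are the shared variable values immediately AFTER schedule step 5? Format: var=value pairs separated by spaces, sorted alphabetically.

Step 1: thread B executes B1 (z = 0). Shared: x=3 y=5 z=0. PCs: A@0 B@1
Step 2: thread A executes A1 (z = y - 2). Shared: x=3 y=5 z=3. PCs: A@1 B@1
Step 3: thread A executes A2 (x = x + 2). Shared: x=5 y=5 z=3. PCs: A@2 B@1
Step 4: thread B executes B2 (y = x - 2). Shared: x=5 y=3 z=3. PCs: A@2 B@2
Step 5: thread B executes B3 (x = 1). Shared: x=1 y=3 z=3. PCs: A@2 B@3

Answer: x=1 y=3 z=3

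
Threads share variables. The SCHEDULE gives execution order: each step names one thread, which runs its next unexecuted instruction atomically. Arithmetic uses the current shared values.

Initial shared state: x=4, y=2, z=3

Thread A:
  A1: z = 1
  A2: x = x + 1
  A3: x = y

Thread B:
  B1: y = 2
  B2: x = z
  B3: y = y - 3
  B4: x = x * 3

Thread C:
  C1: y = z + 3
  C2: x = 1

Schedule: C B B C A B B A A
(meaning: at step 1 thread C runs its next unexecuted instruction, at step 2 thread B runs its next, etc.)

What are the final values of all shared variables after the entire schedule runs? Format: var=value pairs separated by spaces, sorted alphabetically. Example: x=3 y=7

Step 1: thread C executes C1 (y = z + 3). Shared: x=4 y=6 z=3. PCs: A@0 B@0 C@1
Step 2: thread B executes B1 (y = 2). Shared: x=4 y=2 z=3. PCs: A@0 B@1 C@1
Step 3: thread B executes B2 (x = z). Shared: x=3 y=2 z=3. PCs: A@0 B@2 C@1
Step 4: thread C executes C2 (x = 1). Shared: x=1 y=2 z=3. PCs: A@0 B@2 C@2
Step 5: thread A executes A1 (z = 1). Shared: x=1 y=2 z=1. PCs: A@1 B@2 C@2
Step 6: thread B executes B3 (y = y - 3). Shared: x=1 y=-1 z=1. PCs: A@1 B@3 C@2
Step 7: thread B executes B4 (x = x * 3). Shared: x=3 y=-1 z=1. PCs: A@1 B@4 C@2
Step 8: thread A executes A2 (x = x + 1). Shared: x=4 y=-1 z=1. PCs: A@2 B@4 C@2
Step 9: thread A executes A3 (x = y). Shared: x=-1 y=-1 z=1. PCs: A@3 B@4 C@2

Answer: x=-1 y=-1 z=1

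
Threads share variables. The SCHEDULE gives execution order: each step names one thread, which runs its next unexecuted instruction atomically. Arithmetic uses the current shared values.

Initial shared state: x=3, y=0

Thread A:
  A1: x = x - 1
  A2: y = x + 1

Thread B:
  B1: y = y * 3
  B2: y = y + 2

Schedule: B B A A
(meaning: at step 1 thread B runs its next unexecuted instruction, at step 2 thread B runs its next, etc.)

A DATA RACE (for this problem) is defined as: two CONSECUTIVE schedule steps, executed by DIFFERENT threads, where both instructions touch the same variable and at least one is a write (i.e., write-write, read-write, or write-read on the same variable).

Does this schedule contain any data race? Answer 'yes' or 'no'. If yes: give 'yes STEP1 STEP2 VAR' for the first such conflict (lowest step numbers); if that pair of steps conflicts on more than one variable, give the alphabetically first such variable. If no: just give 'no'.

Answer: no

Derivation:
Steps 1,2: same thread (B). No race.
Steps 2,3: B(r=y,w=y) vs A(r=x,w=x). No conflict.
Steps 3,4: same thread (A). No race.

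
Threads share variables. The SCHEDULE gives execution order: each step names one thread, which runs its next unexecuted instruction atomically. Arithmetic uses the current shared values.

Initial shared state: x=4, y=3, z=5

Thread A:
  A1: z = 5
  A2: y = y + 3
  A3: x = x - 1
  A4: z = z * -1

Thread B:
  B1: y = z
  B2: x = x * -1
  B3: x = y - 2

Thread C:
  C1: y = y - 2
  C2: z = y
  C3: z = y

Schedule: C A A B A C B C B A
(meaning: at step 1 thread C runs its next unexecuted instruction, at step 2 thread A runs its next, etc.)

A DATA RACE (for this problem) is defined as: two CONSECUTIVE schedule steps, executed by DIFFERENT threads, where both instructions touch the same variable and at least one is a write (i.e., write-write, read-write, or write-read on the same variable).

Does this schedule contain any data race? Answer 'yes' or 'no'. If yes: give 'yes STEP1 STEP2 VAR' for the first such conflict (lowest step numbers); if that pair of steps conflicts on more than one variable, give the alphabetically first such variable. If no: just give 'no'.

Steps 1,2: C(r=y,w=y) vs A(r=-,w=z). No conflict.
Steps 2,3: same thread (A). No race.
Steps 3,4: A(y = y + 3) vs B(y = z). RACE on y (W-W).
Steps 4,5: B(r=z,w=y) vs A(r=x,w=x). No conflict.
Steps 5,6: A(r=x,w=x) vs C(r=y,w=z). No conflict.
Steps 6,7: C(r=y,w=z) vs B(r=x,w=x). No conflict.
Steps 7,8: B(r=x,w=x) vs C(r=y,w=z). No conflict.
Steps 8,9: C(r=y,w=z) vs B(r=y,w=x). No conflict.
Steps 9,10: B(r=y,w=x) vs A(r=z,w=z). No conflict.
First conflict at steps 3,4.

Answer: yes 3 4 y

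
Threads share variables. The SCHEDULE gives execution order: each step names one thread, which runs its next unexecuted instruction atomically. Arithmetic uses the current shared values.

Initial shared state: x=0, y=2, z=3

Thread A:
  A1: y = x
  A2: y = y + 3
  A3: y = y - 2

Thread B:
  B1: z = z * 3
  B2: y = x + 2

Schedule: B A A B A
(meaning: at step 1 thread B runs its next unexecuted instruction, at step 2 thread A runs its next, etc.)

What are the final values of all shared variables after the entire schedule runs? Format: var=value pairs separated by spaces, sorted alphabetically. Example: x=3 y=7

Step 1: thread B executes B1 (z = z * 3). Shared: x=0 y=2 z=9. PCs: A@0 B@1
Step 2: thread A executes A1 (y = x). Shared: x=0 y=0 z=9. PCs: A@1 B@1
Step 3: thread A executes A2 (y = y + 3). Shared: x=0 y=3 z=9. PCs: A@2 B@1
Step 4: thread B executes B2 (y = x + 2). Shared: x=0 y=2 z=9. PCs: A@2 B@2
Step 5: thread A executes A3 (y = y - 2). Shared: x=0 y=0 z=9. PCs: A@3 B@2

Answer: x=0 y=0 z=9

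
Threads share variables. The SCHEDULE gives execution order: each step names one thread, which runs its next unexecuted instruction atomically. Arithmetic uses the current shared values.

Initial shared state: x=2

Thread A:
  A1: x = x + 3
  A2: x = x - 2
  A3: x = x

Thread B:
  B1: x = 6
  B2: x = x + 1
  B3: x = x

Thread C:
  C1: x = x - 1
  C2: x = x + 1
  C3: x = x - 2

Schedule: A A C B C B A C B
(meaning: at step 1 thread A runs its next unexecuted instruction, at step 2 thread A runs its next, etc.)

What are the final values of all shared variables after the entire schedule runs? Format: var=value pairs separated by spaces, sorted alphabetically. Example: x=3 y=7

Answer: x=6

Derivation:
Step 1: thread A executes A1 (x = x + 3). Shared: x=5. PCs: A@1 B@0 C@0
Step 2: thread A executes A2 (x = x - 2). Shared: x=3. PCs: A@2 B@0 C@0
Step 3: thread C executes C1 (x = x - 1). Shared: x=2. PCs: A@2 B@0 C@1
Step 4: thread B executes B1 (x = 6). Shared: x=6. PCs: A@2 B@1 C@1
Step 5: thread C executes C2 (x = x + 1). Shared: x=7. PCs: A@2 B@1 C@2
Step 6: thread B executes B2 (x = x + 1). Shared: x=8. PCs: A@2 B@2 C@2
Step 7: thread A executes A3 (x = x). Shared: x=8. PCs: A@3 B@2 C@2
Step 8: thread C executes C3 (x = x - 2). Shared: x=6. PCs: A@3 B@2 C@3
Step 9: thread B executes B3 (x = x). Shared: x=6. PCs: A@3 B@3 C@3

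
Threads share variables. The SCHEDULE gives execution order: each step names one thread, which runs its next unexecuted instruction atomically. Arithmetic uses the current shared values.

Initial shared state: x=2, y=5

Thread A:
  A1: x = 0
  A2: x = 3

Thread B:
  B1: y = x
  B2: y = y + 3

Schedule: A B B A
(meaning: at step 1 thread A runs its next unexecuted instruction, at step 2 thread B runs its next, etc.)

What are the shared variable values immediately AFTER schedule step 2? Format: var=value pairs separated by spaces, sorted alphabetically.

Step 1: thread A executes A1 (x = 0). Shared: x=0 y=5. PCs: A@1 B@0
Step 2: thread B executes B1 (y = x). Shared: x=0 y=0. PCs: A@1 B@1

Answer: x=0 y=0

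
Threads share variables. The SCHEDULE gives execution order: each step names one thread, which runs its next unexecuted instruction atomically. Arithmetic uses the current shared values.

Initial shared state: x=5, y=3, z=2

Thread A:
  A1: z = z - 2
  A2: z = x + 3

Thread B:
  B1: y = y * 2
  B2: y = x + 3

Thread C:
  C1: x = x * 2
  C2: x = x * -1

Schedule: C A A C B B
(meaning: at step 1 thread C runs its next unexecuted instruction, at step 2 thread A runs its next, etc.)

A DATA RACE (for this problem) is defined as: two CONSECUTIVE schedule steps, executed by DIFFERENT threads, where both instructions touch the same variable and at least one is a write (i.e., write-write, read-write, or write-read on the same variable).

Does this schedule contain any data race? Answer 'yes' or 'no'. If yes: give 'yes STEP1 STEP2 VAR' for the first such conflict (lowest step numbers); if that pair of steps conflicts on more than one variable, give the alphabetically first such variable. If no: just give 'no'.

Answer: yes 3 4 x

Derivation:
Steps 1,2: C(r=x,w=x) vs A(r=z,w=z). No conflict.
Steps 2,3: same thread (A). No race.
Steps 3,4: A(z = x + 3) vs C(x = x * -1). RACE on x (R-W).
Steps 4,5: C(r=x,w=x) vs B(r=y,w=y). No conflict.
Steps 5,6: same thread (B). No race.
First conflict at steps 3,4.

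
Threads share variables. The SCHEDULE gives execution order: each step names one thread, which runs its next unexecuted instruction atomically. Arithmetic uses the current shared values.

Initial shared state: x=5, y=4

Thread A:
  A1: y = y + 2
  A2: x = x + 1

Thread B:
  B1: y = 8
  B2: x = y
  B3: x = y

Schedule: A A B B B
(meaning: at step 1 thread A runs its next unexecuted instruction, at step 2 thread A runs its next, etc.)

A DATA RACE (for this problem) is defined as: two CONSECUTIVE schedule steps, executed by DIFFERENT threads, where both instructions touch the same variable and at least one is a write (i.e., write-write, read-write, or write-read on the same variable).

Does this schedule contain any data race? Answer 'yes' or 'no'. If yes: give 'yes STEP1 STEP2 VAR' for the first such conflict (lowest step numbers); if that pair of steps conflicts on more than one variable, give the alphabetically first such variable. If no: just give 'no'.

Steps 1,2: same thread (A). No race.
Steps 2,3: A(r=x,w=x) vs B(r=-,w=y). No conflict.
Steps 3,4: same thread (B). No race.
Steps 4,5: same thread (B). No race.

Answer: no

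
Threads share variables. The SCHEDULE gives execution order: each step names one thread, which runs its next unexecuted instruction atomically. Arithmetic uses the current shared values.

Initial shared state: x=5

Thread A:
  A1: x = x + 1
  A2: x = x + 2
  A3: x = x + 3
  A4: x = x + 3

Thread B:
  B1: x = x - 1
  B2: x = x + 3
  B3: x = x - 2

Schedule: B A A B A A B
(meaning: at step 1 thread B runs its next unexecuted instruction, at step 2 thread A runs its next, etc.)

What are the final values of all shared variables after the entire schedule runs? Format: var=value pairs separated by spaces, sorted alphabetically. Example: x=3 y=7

Answer: x=14

Derivation:
Step 1: thread B executes B1 (x = x - 1). Shared: x=4. PCs: A@0 B@1
Step 2: thread A executes A1 (x = x + 1). Shared: x=5. PCs: A@1 B@1
Step 3: thread A executes A2 (x = x + 2). Shared: x=7. PCs: A@2 B@1
Step 4: thread B executes B2 (x = x + 3). Shared: x=10. PCs: A@2 B@2
Step 5: thread A executes A3 (x = x + 3). Shared: x=13. PCs: A@3 B@2
Step 6: thread A executes A4 (x = x + 3). Shared: x=16. PCs: A@4 B@2
Step 7: thread B executes B3 (x = x - 2). Shared: x=14. PCs: A@4 B@3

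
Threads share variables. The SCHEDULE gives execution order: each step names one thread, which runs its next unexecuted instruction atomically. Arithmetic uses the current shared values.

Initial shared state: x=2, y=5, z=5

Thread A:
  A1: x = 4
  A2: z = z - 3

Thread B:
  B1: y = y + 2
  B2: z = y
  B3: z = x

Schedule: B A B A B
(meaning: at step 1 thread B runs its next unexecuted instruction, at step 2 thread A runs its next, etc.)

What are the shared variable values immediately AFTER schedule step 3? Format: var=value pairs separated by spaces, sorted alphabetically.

Answer: x=4 y=7 z=7

Derivation:
Step 1: thread B executes B1 (y = y + 2). Shared: x=2 y=7 z=5. PCs: A@0 B@1
Step 2: thread A executes A1 (x = 4). Shared: x=4 y=7 z=5. PCs: A@1 B@1
Step 3: thread B executes B2 (z = y). Shared: x=4 y=7 z=7. PCs: A@1 B@2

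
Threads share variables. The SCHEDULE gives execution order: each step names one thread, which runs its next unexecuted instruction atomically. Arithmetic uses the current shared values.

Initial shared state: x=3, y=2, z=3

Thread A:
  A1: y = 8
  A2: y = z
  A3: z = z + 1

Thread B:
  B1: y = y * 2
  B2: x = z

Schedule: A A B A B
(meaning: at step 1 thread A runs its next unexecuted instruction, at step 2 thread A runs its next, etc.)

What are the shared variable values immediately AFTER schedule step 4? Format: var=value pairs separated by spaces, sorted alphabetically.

Answer: x=3 y=6 z=4

Derivation:
Step 1: thread A executes A1 (y = 8). Shared: x=3 y=8 z=3. PCs: A@1 B@0
Step 2: thread A executes A2 (y = z). Shared: x=3 y=3 z=3. PCs: A@2 B@0
Step 3: thread B executes B1 (y = y * 2). Shared: x=3 y=6 z=3. PCs: A@2 B@1
Step 4: thread A executes A3 (z = z + 1). Shared: x=3 y=6 z=4. PCs: A@3 B@1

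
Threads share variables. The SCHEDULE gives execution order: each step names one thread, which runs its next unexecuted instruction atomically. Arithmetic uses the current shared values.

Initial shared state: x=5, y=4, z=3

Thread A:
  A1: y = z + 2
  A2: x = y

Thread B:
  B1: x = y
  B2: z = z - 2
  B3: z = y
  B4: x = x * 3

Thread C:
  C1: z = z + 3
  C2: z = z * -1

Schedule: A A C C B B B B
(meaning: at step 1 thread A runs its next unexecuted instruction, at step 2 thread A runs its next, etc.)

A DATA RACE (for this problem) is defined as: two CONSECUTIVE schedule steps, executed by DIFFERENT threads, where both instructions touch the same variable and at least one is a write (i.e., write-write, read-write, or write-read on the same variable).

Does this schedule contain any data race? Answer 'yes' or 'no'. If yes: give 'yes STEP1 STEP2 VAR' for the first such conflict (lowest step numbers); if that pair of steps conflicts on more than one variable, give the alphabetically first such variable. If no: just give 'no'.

Steps 1,2: same thread (A). No race.
Steps 2,3: A(r=y,w=x) vs C(r=z,w=z). No conflict.
Steps 3,4: same thread (C). No race.
Steps 4,5: C(r=z,w=z) vs B(r=y,w=x). No conflict.
Steps 5,6: same thread (B). No race.
Steps 6,7: same thread (B). No race.
Steps 7,8: same thread (B). No race.

Answer: no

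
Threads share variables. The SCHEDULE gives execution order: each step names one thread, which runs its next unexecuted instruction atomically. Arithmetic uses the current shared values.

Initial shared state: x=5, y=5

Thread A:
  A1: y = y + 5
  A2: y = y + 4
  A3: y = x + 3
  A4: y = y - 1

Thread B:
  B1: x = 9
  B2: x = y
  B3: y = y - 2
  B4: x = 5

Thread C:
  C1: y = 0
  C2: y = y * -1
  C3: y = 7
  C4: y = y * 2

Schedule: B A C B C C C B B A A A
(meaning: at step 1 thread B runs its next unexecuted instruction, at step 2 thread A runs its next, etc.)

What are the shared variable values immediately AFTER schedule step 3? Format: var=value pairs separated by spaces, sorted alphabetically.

Step 1: thread B executes B1 (x = 9). Shared: x=9 y=5. PCs: A@0 B@1 C@0
Step 2: thread A executes A1 (y = y + 5). Shared: x=9 y=10. PCs: A@1 B@1 C@0
Step 3: thread C executes C1 (y = 0). Shared: x=9 y=0. PCs: A@1 B@1 C@1

Answer: x=9 y=0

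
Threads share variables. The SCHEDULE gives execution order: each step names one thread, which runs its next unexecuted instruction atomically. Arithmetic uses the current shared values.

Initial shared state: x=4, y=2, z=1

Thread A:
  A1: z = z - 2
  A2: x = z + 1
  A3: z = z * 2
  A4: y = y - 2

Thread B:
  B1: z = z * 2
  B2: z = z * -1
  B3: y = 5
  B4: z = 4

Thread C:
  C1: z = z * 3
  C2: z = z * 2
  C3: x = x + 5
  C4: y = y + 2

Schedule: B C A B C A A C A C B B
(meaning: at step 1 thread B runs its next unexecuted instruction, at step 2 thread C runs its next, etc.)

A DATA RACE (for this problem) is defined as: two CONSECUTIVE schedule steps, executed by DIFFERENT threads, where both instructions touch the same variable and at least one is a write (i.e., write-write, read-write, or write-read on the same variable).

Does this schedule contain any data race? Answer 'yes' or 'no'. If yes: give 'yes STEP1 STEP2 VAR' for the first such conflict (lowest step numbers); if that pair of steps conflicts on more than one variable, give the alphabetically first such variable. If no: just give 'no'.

Answer: yes 1 2 z

Derivation:
Steps 1,2: B(z = z * 2) vs C(z = z * 3). RACE on z (W-W).
Steps 2,3: C(z = z * 3) vs A(z = z - 2). RACE on z (W-W).
Steps 3,4: A(z = z - 2) vs B(z = z * -1). RACE on z (W-W).
Steps 4,5: B(z = z * -1) vs C(z = z * 2). RACE on z (W-W).
Steps 5,6: C(z = z * 2) vs A(x = z + 1). RACE on z (W-R).
Steps 6,7: same thread (A). No race.
Steps 7,8: A(r=z,w=z) vs C(r=x,w=x). No conflict.
Steps 8,9: C(r=x,w=x) vs A(r=y,w=y). No conflict.
Steps 9,10: A(y = y - 2) vs C(y = y + 2). RACE on y (W-W).
Steps 10,11: C(y = y + 2) vs B(y = 5). RACE on y (W-W).
Steps 11,12: same thread (B). No race.
First conflict at steps 1,2.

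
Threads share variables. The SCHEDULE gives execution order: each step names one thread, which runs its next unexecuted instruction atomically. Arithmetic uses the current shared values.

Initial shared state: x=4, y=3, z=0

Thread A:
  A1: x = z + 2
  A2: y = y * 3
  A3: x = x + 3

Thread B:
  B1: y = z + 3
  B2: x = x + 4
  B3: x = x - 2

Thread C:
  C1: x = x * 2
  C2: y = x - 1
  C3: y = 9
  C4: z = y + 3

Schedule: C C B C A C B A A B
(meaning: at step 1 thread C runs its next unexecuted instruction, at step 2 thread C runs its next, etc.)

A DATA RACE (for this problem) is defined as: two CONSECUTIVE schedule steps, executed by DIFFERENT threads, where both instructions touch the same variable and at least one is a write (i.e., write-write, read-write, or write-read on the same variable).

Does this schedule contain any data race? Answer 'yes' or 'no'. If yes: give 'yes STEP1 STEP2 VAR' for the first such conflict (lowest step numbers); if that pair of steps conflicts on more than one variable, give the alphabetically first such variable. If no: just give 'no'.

Steps 1,2: same thread (C). No race.
Steps 2,3: C(y = x - 1) vs B(y = z + 3). RACE on y (W-W).
Steps 3,4: B(y = z + 3) vs C(y = 9). RACE on y (W-W).
Steps 4,5: C(r=-,w=y) vs A(r=z,w=x). No conflict.
Steps 5,6: A(x = z + 2) vs C(z = y + 3). RACE on z (R-W).
Steps 6,7: C(r=y,w=z) vs B(r=x,w=x). No conflict.
Steps 7,8: B(r=x,w=x) vs A(r=y,w=y). No conflict.
Steps 8,9: same thread (A). No race.
Steps 9,10: A(x = x + 3) vs B(x = x - 2). RACE on x (W-W).
First conflict at steps 2,3.

Answer: yes 2 3 y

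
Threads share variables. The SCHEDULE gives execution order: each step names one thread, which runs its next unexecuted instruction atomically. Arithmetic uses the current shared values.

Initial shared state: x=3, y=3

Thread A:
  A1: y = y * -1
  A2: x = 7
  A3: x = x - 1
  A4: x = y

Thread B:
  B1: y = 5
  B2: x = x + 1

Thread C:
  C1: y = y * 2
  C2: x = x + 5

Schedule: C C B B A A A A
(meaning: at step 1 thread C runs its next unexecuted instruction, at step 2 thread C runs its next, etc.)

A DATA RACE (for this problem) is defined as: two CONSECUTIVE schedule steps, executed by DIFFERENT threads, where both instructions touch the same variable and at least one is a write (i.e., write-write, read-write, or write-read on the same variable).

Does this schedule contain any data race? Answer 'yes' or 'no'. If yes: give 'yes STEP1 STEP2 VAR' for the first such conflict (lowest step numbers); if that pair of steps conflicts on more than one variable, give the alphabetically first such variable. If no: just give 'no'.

Answer: no

Derivation:
Steps 1,2: same thread (C). No race.
Steps 2,3: C(r=x,w=x) vs B(r=-,w=y). No conflict.
Steps 3,4: same thread (B). No race.
Steps 4,5: B(r=x,w=x) vs A(r=y,w=y). No conflict.
Steps 5,6: same thread (A). No race.
Steps 6,7: same thread (A). No race.
Steps 7,8: same thread (A). No race.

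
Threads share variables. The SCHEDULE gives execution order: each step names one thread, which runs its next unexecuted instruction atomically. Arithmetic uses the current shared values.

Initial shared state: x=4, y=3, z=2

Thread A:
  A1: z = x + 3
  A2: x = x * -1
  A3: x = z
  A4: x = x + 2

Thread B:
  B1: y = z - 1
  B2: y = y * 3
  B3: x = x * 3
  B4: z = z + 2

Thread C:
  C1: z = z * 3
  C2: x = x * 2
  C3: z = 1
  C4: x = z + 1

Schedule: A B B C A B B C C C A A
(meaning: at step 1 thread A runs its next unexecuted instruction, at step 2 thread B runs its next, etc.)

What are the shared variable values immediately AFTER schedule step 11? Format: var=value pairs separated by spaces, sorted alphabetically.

Step 1: thread A executes A1 (z = x + 3). Shared: x=4 y=3 z=7. PCs: A@1 B@0 C@0
Step 2: thread B executes B1 (y = z - 1). Shared: x=4 y=6 z=7. PCs: A@1 B@1 C@0
Step 3: thread B executes B2 (y = y * 3). Shared: x=4 y=18 z=7. PCs: A@1 B@2 C@0
Step 4: thread C executes C1 (z = z * 3). Shared: x=4 y=18 z=21. PCs: A@1 B@2 C@1
Step 5: thread A executes A2 (x = x * -1). Shared: x=-4 y=18 z=21. PCs: A@2 B@2 C@1
Step 6: thread B executes B3 (x = x * 3). Shared: x=-12 y=18 z=21. PCs: A@2 B@3 C@1
Step 7: thread B executes B4 (z = z + 2). Shared: x=-12 y=18 z=23. PCs: A@2 B@4 C@1
Step 8: thread C executes C2 (x = x * 2). Shared: x=-24 y=18 z=23. PCs: A@2 B@4 C@2
Step 9: thread C executes C3 (z = 1). Shared: x=-24 y=18 z=1. PCs: A@2 B@4 C@3
Step 10: thread C executes C4 (x = z + 1). Shared: x=2 y=18 z=1. PCs: A@2 B@4 C@4
Step 11: thread A executes A3 (x = z). Shared: x=1 y=18 z=1. PCs: A@3 B@4 C@4

Answer: x=1 y=18 z=1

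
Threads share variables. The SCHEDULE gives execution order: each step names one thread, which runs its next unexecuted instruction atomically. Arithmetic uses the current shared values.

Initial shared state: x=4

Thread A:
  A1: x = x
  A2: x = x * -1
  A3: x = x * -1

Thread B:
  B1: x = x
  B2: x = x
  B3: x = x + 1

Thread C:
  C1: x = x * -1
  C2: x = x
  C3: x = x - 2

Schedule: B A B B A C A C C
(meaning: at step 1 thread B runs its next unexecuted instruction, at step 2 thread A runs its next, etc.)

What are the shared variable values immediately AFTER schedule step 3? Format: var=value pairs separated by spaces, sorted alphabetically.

Answer: x=4

Derivation:
Step 1: thread B executes B1 (x = x). Shared: x=4. PCs: A@0 B@1 C@0
Step 2: thread A executes A1 (x = x). Shared: x=4. PCs: A@1 B@1 C@0
Step 3: thread B executes B2 (x = x). Shared: x=4. PCs: A@1 B@2 C@0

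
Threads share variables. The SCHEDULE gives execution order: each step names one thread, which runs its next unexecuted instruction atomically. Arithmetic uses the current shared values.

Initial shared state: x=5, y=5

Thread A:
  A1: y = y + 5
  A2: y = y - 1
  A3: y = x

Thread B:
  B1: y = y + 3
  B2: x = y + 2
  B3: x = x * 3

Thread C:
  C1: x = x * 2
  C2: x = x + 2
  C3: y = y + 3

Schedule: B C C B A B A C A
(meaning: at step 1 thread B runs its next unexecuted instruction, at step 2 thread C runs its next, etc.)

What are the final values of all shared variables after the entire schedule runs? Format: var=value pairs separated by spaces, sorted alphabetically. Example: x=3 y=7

Answer: x=30 y=30

Derivation:
Step 1: thread B executes B1 (y = y + 3). Shared: x=5 y=8. PCs: A@0 B@1 C@0
Step 2: thread C executes C1 (x = x * 2). Shared: x=10 y=8. PCs: A@0 B@1 C@1
Step 3: thread C executes C2 (x = x + 2). Shared: x=12 y=8. PCs: A@0 B@1 C@2
Step 4: thread B executes B2 (x = y + 2). Shared: x=10 y=8. PCs: A@0 B@2 C@2
Step 5: thread A executes A1 (y = y + 5). Shared: x=10 y=13. PCs: A@1 B@2 C@2
Step 6: thread B executes B3 (x = x * 3). Shared: x=30 y=13. PCs: A@1 B@3 C@2
Step 7: thread A executes A2 (y = y - 1). Shared: x=30 y=12. PCs: A@2 B@3 C@2
Step 8: thread C executes C3 (y = y + 3). Shared: x=30 y=15. PCs: A@2 B@3 C@3
Step 9: thread A executes A3 (y = x). Shared: x=30 y=30. PCs: A@3 B@3 C@3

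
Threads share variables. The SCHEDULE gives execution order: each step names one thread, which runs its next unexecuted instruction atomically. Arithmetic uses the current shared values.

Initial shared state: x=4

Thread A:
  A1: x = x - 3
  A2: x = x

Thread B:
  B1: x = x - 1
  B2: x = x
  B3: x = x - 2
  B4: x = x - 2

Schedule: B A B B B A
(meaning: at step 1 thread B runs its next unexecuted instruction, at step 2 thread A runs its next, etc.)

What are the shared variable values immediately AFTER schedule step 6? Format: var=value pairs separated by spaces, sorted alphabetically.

Step 1: thread B executes B1 (x = x - 1). Shared: x=3. PCs: A@0 B@1
Step 2: thread A executes A1 (x = x - 3). Shared: x=0. PCs: A@1 B@1
Step 3: thread B executes B2 (x = x). Shared: x=0. PCs: A@1 B@2
Step 4: thread B executes B3 (x = x - 2). Shared: x=-2. PCs: A@1 B@3
Step 5: thread B executes B4 (x = x - 2). Shared: x=-4. PCs: A@1 B@4
Step 6: thread A executes A2 (x = x). Shared: x=-4. PCs: A@2 B@4

Answer: x=-4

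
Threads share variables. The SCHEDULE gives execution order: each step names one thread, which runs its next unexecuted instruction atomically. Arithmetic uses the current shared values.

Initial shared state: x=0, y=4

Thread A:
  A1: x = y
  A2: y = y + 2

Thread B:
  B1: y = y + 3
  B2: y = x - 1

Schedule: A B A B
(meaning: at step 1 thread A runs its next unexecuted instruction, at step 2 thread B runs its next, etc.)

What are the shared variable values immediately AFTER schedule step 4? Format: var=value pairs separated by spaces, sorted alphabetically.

Answer: x=4 y=3

Derivation:
Step 1: thread A executes A1 (x = y). Shared: x=4 y=4. PCs: A@1 B@0
Step 2: thread B executes B1 (y = y + 3). Shared: x=4 y=7. PCs: A@1 B@1
Step 3: thread A executes A2 (y = y + 2). Shared: x=4 y=9. PCs: A@2 B@1
Step 4: thread B executes B2 (y = x - 1). Shared: x=4 y=3. PCs: A@2 B@2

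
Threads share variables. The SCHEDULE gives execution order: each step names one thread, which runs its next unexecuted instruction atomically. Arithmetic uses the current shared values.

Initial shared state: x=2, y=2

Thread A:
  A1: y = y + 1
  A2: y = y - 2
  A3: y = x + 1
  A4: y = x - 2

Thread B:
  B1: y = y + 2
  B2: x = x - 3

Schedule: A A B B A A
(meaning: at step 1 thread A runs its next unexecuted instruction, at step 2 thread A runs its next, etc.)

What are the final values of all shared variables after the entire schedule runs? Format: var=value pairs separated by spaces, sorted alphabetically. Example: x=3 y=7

Answer: x=-1 y=-3

Derivation:
Step 1: thread A executes A1 (y = y + 1). Shared: x=2 y=3. PCs: A@1 B@0
Step 2: thread A executes A2 (y = y - 2). Shared: x=2 y=1. PCs: A@2 B@0
Step 3: thread B executes B1 (y = y + 2). Shared: x=2 y=3. PCs: A@2 B@1
Step 4: thread B executes B2 (x = x - 3). Shared: x=-1 y=3. PCs: A@2 B@2
Step 5: thread A executes A3 (y = x + 1). Shared: x=-1 y=0. PCs: A@3 B@2
Step 6: thread A executes A4 (y = x - 2). Shared: x=-1 y=-3. PCs: A@4 B@2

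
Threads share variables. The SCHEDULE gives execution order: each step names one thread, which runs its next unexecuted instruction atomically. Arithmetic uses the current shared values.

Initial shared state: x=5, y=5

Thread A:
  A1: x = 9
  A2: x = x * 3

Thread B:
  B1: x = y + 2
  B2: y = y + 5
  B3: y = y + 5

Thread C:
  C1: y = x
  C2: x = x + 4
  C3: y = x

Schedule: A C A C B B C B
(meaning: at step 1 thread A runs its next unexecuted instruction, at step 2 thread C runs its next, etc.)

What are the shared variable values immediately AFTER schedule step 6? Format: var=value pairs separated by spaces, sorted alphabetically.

Answer: x=11 y=14

Derivation:
Step 1: thread A executes A1 (x = 9). Shared: x=9 y=5. PCs: A@1 B@0 C@0
Step 2: thread C executes C1 (y = x). Shared: x=9 y=9. PCs: A@1 B@0 C@1
Step 3: thread A executes A2 (x = x * 3). Shared: x=27 y=9. PCs: A@2 B@0 C@1
Step 4: thread C executes C2 (x = x + 4). Shared: x=31 y=9. PCs: A@2 B@0 C@2
Step 5: thread B executes B1 (x = y + 2). Shared: x=11 y=9. PCs: A@2 B@1 C@2
Step 6: thread B executes B2 (y = y + 5). Shared: x=11 y=14. PCs: A@2 B@2 C@2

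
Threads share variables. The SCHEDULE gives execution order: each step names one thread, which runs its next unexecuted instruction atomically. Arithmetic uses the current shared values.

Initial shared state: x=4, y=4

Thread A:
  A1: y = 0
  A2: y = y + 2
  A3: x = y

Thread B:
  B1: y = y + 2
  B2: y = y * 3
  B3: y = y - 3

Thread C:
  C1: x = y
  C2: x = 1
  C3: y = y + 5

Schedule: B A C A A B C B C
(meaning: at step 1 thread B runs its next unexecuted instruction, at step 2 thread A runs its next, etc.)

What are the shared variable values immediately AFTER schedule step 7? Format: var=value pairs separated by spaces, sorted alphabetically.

Step 1: thread B executes B1 (y = y + 2). Shared: x=4 y=6. PCs: A@0 B@1 C@0
Step 2: thread A executes A1 (y = 0). Shared: x=4 y=0. PCs: A@1 B@1 C@0
Step 3: thread C executes C1 (x = y). Shared: x=0 y=0. PCs: A@1 B@1 C@1
Step 4: thread A executes A2 (y = y + 2). Shared: x=0 y=2. PCs: A@2 B@1 C@1
Step 5: thread A executes A3 (x = y). Shared: x=2 y=2. PCs: A@3 B@1 C@1
Step 6: thread B executes B2 (y = y * 3). Shared: x=2 y=6. PCs: A@3 B@2 C@1
Step 7: thread C executes C2 (x = 1). Shared: x=1 y=6. PCs: A@3 B@2 C@2

Answer: x=1 y=6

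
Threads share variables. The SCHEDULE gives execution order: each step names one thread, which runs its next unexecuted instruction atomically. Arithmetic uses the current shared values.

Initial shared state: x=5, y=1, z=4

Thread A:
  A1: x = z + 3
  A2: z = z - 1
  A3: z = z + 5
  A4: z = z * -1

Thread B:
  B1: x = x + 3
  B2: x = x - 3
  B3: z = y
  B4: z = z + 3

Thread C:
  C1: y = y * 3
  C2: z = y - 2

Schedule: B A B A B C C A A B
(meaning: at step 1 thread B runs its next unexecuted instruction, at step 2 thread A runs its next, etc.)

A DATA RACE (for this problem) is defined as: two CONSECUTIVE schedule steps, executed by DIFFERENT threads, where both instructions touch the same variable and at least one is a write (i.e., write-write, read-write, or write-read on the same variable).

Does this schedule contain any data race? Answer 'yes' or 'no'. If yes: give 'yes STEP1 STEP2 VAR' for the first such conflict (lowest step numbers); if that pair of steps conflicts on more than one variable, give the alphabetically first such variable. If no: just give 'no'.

Answer: yes 1 2 x

Derivation:
Steps 1,2: B(x = x + 3) vs A(x = z + 3). RACE on x (W-W).
Steps 2,3: A(x = z + 3) vs B(x = x - 3). RACE on x (W-W).
Steps 3,4: B(r=x,w=x) vs A(r=z,w=z). No conflict.
Steps 4,5: A(z = z - 1) vs B(z = y). RACE on z (W-W).
Steps 5,6: B(z = y) vs C(y = y * 3). RACE on y (R-W).
Steps 6,7: same thread (C). No race.
Steps 7,8: C(z = y - 2) vs A(z = z + 5). RACE on z (W-W).
Steps 8,9: same thread (A). No race.
Steps 9,10: A(z = z * -1) vs B(z = z + 3). RACE on z (W-W).
First conflict at steps 1,2.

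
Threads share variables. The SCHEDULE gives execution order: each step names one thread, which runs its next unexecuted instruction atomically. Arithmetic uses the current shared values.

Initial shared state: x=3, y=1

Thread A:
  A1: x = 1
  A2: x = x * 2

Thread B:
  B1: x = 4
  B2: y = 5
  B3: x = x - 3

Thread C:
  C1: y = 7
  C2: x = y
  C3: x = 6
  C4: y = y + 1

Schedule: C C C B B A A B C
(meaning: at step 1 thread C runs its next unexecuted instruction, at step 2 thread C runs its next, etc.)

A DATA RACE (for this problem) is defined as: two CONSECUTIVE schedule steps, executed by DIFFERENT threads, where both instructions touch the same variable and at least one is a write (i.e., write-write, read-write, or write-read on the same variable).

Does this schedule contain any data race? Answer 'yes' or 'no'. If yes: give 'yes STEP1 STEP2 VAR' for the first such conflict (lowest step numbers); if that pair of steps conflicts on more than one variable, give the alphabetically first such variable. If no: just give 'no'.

Answer: yes 3 4 x

Derivation:
Steps 1,2: same thread (C). No race.
Steps 2,3: same thread (C). No race.
Steps 3,4: C(x = 6) vs B(x = 4). RACE on x (W-W).
Steps 4,5: same thread (B). No race.
Steps 5,6: B(r=-,w=y) vs A(r=-,w=x). No conflict.
Steps 6,7: same thread (A). No race.
Steps 7,8: A(x = x * 2) vs B(x = x - 3). RACE on x (W-W).
Steps 8,9: B(r=x,w=x) vs C(r=y,w=y). No conflict.
First conflict at steps 3,4.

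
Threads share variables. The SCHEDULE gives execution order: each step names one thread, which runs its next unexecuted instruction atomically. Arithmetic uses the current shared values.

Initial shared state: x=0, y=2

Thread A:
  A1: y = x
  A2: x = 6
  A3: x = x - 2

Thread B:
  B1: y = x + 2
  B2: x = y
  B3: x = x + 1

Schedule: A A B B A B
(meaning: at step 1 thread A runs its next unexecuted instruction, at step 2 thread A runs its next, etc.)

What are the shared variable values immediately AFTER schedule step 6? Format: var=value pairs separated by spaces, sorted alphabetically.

Step 1: thread A executes A1 (y = x). Shared: x=0 y=0. PCs: A@1 B@0
Step 2: thread A executes A2 (x = 6). Shared: x=6 y=0. PCs: A@2 B@0
Step 3: thread B executes B1 (y = x + 2). Shared: x=6 y=8. PCs: A@2 B@1
Step 4: thread B executes B2 (x = y). Shared: x=8 y=8. PCs: A@2 B@2
Step 5: thread A executes A3 (x = x - 2). Shared: x=6 y=8. PCs: A@3 B@2
Step 6: thread B executes B3 (x = x + 1). Shared: x=7 y=8. PCs: A@3 B@3

Answer: x=7 y=8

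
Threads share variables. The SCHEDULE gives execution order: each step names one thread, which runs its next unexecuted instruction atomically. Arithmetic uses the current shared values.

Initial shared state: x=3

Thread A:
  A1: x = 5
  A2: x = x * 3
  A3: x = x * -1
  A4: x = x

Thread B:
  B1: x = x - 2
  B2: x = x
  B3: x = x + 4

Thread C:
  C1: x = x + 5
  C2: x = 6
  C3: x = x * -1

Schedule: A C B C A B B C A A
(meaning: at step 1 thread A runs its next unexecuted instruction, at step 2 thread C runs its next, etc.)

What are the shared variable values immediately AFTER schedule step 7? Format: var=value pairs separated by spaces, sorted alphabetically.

Answer: x=22

Derivation:
Step 1: thread A executes A1 (x = 5). Shared: x=5. PCs: A@1 B@0 C@0
Step 2: thread C executes C1 (x = x + 5). Shared: x=10. PCs: A@1 B@0 C@1
Step 3: thread B executes B1 (x = x - 2). Shared: x=8. PCs: A@1 B@1 C@1
Step 4: thread C executes C2 (x = 6). Shared: x=6. PCs: A@1 B@1 C@2
Step 5: thread A executes A2 (x = x * 3). Shared: x=18. PCs: A@2 B@1 C@2
Step 6: thread B executes B2 (x = x). Shared: x=18. PCs: A@2 B@2 C@2
Step 7: thread B executes B3 (x = x + 4). Shared: x=22. PCs: A@2 B@3 C@2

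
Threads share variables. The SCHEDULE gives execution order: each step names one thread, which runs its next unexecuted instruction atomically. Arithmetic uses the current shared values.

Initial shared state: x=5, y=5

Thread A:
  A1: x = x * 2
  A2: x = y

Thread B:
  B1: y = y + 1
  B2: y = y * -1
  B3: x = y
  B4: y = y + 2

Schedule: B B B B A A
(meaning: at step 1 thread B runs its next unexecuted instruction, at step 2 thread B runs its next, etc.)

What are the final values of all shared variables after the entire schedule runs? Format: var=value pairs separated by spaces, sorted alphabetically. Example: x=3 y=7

Answer: x=-4 y=-4

Derivation:
Step 1: thread B executes B1 (y = y + 1). Shared: x=5 y=6. PCs: A@0 B@1
Step 2: thread B executes B2 (y = y * -1). Shared: x=5 y=-6. PCs: A@0 B@2
Step 3: thread B executes B3 (x = y). Shared: x=-6 y=-6. PCs: A@0 B@3
Step 4: thread B executes B4 (y = y + 2). Shared: x=-6 y=-4. PCs: A@0 B@4
Step 5: thread A executes A1 (x = x * 2). Shared: x=-12 y=-4. PCs: A@1 B@4
Step 6: thread A executes A2 (x = y). Shared: x=-4 y=-4. PCs: A@2 B@4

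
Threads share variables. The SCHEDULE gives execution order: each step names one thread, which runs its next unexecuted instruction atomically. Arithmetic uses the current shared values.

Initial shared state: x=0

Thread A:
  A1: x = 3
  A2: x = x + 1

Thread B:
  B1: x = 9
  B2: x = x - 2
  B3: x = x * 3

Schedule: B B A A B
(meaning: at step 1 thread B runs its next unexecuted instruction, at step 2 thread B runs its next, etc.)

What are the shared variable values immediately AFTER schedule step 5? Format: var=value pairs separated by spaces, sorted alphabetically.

Answer: x=12

Derivation:
Step 1: thread B executes B1 (x = 9). Shared: x=9. PCs: A@0 B@1
Step 2: thread B executes B2 (x = x - 2). Shared: x=7. PCs: A@0 B@2
Step 3: thread A executes A1 (x = 3). Shared: x=3. PCs: A@1 B@2
Step 4: thread A executes A2 (x = x + 1). Shared: x=4. PCs: A@2 B@2
Step 5: thread B executes B3 (x = x * 3). Shared: x=12. PCs: A@2 B@3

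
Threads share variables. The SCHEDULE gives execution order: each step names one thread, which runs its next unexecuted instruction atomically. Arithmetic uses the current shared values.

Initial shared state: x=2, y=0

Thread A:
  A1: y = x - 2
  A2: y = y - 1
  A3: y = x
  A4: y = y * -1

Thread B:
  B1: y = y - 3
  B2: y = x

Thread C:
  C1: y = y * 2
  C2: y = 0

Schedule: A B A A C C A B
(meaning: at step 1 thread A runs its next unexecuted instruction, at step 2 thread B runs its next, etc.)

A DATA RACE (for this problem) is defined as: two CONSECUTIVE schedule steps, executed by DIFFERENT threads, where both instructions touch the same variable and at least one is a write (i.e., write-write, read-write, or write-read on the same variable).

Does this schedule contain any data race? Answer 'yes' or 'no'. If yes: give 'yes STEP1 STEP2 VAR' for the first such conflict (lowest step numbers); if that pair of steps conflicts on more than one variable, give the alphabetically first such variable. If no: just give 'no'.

Steps 1,2: A(y = x - 2) vs B(y = y - 3). RACE on y (W-W).
Steps 2,3: B(y = y - 3) vs A(y = y - 1). RACE on y (W-W).
Steps 3,4: same thread (A). No race.
Steps 4,5: A(y = x) vs C(y = y * 2). RACE on y (W-W).
Steps 5,6: same thread (C). No race.
Steps 6,7: C(y = 0) vs A(y = y * -1). RACE on y (W-W).
Steps 7,8: A(y = y * -1) vs B(y = x). RACE on y (W-W).
First conflict at steps 1,2.

Answer: yes 1 2 y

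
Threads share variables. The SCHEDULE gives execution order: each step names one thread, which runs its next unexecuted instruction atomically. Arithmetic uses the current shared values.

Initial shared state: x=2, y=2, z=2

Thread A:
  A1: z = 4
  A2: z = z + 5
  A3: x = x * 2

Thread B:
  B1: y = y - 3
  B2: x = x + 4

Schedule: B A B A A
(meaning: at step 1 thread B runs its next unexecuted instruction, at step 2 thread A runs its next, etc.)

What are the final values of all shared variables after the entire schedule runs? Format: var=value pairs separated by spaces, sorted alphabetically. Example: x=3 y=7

Step 1: thread B executes B1 (y = y - 3). Shared: x=2 y=-1 z=2. PCs: A@0 B@1
Step 2: thread A executes A1 (z = 4). Shared: x=2 y=-1 z=4. PCs: A@1 B@1
Step 3: thread B executes B2 (x = x + 4). Shared: x=6 y=-1 z=4. PCs: A@1 B@2
Step 4: thread A executes A2 (z = z + 5). Shared: x=6 y=-1 z=9. PCs: A@2 B@2
Step 5: thread A executes A3 (x = x * 2). Shared: x=12 y=-1 z=9. PCs: A@3 B@2

Answer: x=12 y=-1 z=9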